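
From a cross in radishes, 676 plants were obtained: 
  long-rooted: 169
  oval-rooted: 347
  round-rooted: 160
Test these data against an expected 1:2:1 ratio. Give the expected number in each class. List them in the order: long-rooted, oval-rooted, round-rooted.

Under the 1:2:1 hypothesis (Σ ratio = 4, N = 676):
  long-rooted: 676 × 1/4 = 169
  oval-rooted: 676 × 2/4 = 338
  round-rooted: 676 × 1/4 = 169

169, 338, 169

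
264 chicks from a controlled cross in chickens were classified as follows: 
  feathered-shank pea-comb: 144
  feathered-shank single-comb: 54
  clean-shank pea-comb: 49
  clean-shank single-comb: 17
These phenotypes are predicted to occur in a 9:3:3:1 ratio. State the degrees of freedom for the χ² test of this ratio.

3

A goodness-of-fit test with 4 phenotype classes has df = 4 − 1 = 3.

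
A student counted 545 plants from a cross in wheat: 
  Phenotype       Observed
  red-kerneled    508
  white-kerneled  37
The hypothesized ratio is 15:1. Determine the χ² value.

Expected counts for N = 545 under a 15:1 ratio (total parts = 16):
  red-kerneled: 545 × 15/16 = 510.9375
  white-kerneled: 545 × 1/16 = 34.0625
χ² = Σ (O − E)² / E
  red-kerneled: (508 − 510.9375)² / 510.9375 = 0.0169
  white-kerneled: (37 − 34.0625)² / 34.0625 = 0.2533
χ² = 0.0169 + 0.2533 = 0.2702 ≈ 0.270

0.270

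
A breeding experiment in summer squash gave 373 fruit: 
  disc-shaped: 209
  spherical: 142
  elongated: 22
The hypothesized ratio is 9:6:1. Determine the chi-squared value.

Under the 9:6:1 hypothesis (Σ ratio = 16, N = 373):
  disc-shaped: 373 × 9/16 = 209.8125
  spherical: 373 × 6/16 = 139.875
  elongated: 373 × 1/16 = 23.3125
χ² = Σ (O − E)² / E
  disc-shaped: (209 − 209.8125)² / 209.8125 = 0.0031
  spherical: (142 − 139.875)² / 139.875 = 0.0323
  elongated: (22 − 23.3125)² / 23.3125 = 0.0739
χ² = 0.0031 + 0.0323 + 0.0739 = 0.1093 ≈ 0.109

0.109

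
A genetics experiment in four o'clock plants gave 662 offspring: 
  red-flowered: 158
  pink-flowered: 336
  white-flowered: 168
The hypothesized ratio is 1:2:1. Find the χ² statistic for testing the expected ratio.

0.453

Expected counts for N = 662 under a 1:2:1 ratio (total parts = 4):
  red-flowered: 662 × 1/4 = 165.5
  pink-flowered: 662 × 2/4 = 331
  white-flowered: 662 × 1/4 = 165.5
χ² = Σ (O − E)² / E
  red-flowered: (158 − 165.5)² / 165.5 = 0.3399
  pink-flowered: (336 − 331)² / 331 = 0.0755
  white-flowered: (168 − 165.5)² / 165.5 = 0.0378
χ² = 0.3399 + 0.0755 + 0.0378 = 0.4532 ≈ 0.453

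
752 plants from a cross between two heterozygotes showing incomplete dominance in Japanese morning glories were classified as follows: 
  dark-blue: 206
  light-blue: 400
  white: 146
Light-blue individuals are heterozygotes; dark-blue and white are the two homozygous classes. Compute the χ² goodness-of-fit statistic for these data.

12.638

With incomplete dominance, a heterozygote × heterozygote cross gives a 1:2:1 phenotypic ratio.
Total ratio parts = 4. Expected numbers out of 752:
  dark-blue: 752 × 1/4 = 188
  light-blue: 752 × 2/4 = 376
  white: 752 × 1/4 = 188
χ² = Σ (O − E)² / E
  dark-blue: (206 − 188)² / 188 = 1.7234
  light-blue: (400 − 376)² / 376 = 1.5319
  white: (146 − 188)² / 188 = 9.3830
χ² = 1.7234 + 1.5319 + 9.3830 = 12.6383 ≈ 12.638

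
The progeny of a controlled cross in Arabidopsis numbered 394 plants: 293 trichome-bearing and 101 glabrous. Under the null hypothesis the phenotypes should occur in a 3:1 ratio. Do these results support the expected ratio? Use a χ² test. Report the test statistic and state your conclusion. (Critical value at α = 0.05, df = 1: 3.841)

0.085; consistent

Under the 3:1 hypothesis (Σ ratio = 4, N = 394):
  trichome-bearing: 394 × 3/4 = 295.5
  glabrous: 394 × 1/4 = 98.5
χ² = Σ (O − E)² / E
  trichome-bearing: (293 − 295.5)² / 295.5 = 0.0212
  glabrous: (101 − 98.5)² / 98.5 = 0.0635
χ² = 0.0212 + 0.0635 = 0.0847 ≈ 0.085
Degrees of freedom = 2 − 1 = 1; critical value at α = 0.05 is 3.841.
Since 0.085 < 3.841, we fail to reject the null hypothesis — the data are consistent with the 3:1 ratio.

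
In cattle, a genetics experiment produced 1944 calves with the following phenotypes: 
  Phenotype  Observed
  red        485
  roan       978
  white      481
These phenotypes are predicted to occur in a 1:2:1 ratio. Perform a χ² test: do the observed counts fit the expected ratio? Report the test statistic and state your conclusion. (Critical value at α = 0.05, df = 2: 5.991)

0.091; consistent

Under the 1:2:1 hypothesis (Σ ratio = 4, N = 1944):
  red: 1944 × 1/4 = 486
  roan: 1944 × 2/4 = 972
  white: 1944 × 1/4 = 486
χ² = Σ (O − E)² / E
  red: (485 − 486)² / 486 = 0.0021
  roan: (978 − 972)² / 972 = 0.0370
  white: (481 − 486)² / 486 = 0.0514
χ² = 0.0021 + 0.0370 + 0.0514 = 0.0905 ≈ 0.091
Degrees of freedom = 3 − 1 = 2; critical value at α = 0.05 is 5.991.
Since 0.091 < 5.991, we fail to reject the null hypothesis — the data are consistent with the 1:2:1 ratio.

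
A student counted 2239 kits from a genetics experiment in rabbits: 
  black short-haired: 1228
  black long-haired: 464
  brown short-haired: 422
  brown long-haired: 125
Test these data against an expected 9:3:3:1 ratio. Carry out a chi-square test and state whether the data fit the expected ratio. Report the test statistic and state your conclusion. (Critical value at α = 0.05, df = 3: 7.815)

7.042; consistent

Under the 9:3:3:1 hypothesis (Σ ratio = 16, N = 2239):
  black short-haired: 2239 × 9/16 = 1259.4375
  black long-haired: 2239 × 3/16 = 419.8125
  brown short-haired: 2239 × 3/16 = 419.8125
  brown long-haired: 2239 × 1/16 = 139.9375
χ² = Σ (O − E)² / E
  black short-haired: (1228 − 1259.4375)² / 1259.4375 = 0.7847
  black long-haired: (464 − 419.8125)² / 419.8125 = 4.6510
  brown short-haired: (422 − 419.8125)² / 419.8125 = 0.0114
  brown long-haired: (125 − 139.9375)² / 139.9375 = 1.5945
χ² = 0.7847 + 4.6510 + 0.0114 + 1.5945 = 7.0416 ≈ 7.042
Degrees of freedom = 4 − 1 = 3; critical value at α = 0.05 is 7.815.
Since 7.042 < 7.815, we fail to reject the null hypothesis — the data are consistent with the 9:3:3:1 ratio.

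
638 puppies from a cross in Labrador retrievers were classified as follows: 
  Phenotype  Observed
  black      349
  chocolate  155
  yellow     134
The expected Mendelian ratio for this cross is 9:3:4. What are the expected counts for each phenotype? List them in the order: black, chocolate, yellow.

Expected counts for N = 638 under a 9:3:4 ratio (total parts = 16):
  black: 638 × 9/16 = 358.875
  chocolate: 638 × 3/16 = 119.625
  yellow: 638 × 4/16 = 159.5

358.875, 119.625, 159.5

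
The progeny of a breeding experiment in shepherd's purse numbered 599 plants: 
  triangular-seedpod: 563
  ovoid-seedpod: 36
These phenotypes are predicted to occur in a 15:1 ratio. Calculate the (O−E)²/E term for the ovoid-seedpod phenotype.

0.055

Expected counts for N = 599 under a 15:1 ratio (total parts = 16):
  triangular-seedpod: 599 × 15/16 = 561.5625
  ovoid-seedpod: 599 × 1/16 = 37.4375
Contribution of ovoid-seedpod: (36 − 37.4375)² / 37.4375 = 0.0552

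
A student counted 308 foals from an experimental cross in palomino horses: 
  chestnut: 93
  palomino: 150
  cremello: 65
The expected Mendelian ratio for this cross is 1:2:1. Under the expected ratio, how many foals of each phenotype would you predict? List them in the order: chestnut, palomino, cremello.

Total ratio parts = 4. Expected numbers out of 308:
  chestnut: 308 × 1/4 = 77
  palomino: 308 × 2/4 = 154
  cremello: 308 × 1/4 = 77

77, 154, 77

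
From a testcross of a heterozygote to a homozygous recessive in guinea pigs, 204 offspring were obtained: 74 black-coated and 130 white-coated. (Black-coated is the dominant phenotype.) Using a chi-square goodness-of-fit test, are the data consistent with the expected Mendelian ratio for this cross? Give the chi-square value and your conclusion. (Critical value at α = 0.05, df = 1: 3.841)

A testcross of a heterozygote (Aa × aa) gives a 1:1 phenotypic ratio.
Expected counts for N = 204 under a 1:1 ratio (total parts = 2):
  black-coated: 204 × 1/2 = 102
  white-coated: 204 × 1/2 = 102
χ² = Σ (O − E)² / E
  black-coated: (74 − 102)² / 102 = 7.6863
  white-coated: (130 − 102)² / 102 = 7.6863
χ² = 7.6863 + 7.6863 = 15.3726 ≈ 15.373
Degrees of freedom = 2 − 1 = 1; critical value at α = 0.05 is 3.841.
Since 15.373 > 3.841, we reject the null hypothesis — the data do not fit the 1:1 ratio.

15.373; not consistent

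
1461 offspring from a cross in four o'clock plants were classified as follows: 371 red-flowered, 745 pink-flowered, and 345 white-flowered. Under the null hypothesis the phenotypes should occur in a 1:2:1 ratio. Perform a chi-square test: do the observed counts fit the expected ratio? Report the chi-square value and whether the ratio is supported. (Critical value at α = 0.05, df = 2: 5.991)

Under the 1:2:1 hypothesis (Σ ratio = 4, N = 1461):
  red-flowered: 1461 × 1/4 = 365.25
  pink-flowered: 1461 × 2/4 = 730.5
  white-flowered: 1461 × 1/4 = 365.25
χ² = Σ (O − E)² / E
  red-flowered: (371 − 365.25)² / 365.25 = 0.0905
  pink-flowered: (745 − 730.5)² / 730.5 = 0.2878
  white-flowered: (345 − 365.25)² / 365.25 = 1.1227
χ² = 0.0905 + 0.2878 + 1.1227 = 1.501
Degrees of freedom = 3 − 1 = 2; critical value at α = 0.05 is 5.991.
Since 1.501 < 5.991, we fail to reject the null hypothesis — the data are consistent with the 1:2:1 ratio.

1.501; consistent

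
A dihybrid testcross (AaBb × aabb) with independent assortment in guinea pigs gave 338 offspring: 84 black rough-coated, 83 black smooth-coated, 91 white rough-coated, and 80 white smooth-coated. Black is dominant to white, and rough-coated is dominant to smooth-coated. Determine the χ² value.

0.769

A dihybrid testcross with independent assortment gives a 1:1:1:1 ratio.
Under the 1:1:1:1 hypothesis (Σ ratio = 4, N = 338):
  black rough-coated: 338 × 1/4 = 84.5
  black smooth-coated: 338 × 1/4 = 84.5
  white rough-coated: 338 × 1/4 = 84.5
  white smooth-coated: 338 × 1/4 = 84.5
χ² = Σ (O − E)² / E
  black rough-coated: (84 − 84.5)² / 84.5 = 0.0030
  black smooth-coated: (83 − 84.5)² / 84.5 = 0.0266
  white rough-coated: (91 − 84.5)² / 84.5 = 0.5000
  white smooth-coated: (80 − 84.5)² / 84.5 = 0.2396
χ² = 0.0030 + 0.0266 + 0.5000 + 0.2396 = 0.7692 ≈ 0.769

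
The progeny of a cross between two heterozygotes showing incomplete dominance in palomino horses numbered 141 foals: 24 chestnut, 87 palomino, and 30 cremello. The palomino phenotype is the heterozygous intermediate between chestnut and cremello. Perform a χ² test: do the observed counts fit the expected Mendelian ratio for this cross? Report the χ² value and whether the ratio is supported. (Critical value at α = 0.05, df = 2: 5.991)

8.234; not consistent

With incomplete dominance, a heterozygote × heterozygote cross gives a 1:2:1 phenotypic ratio.
Expected counts for N = 141 under a 1:2:1 ratio (total parts = 4):
  chestnut: 141 × 1/4 = 35.25
  palomino: 141 × 2/4 = 70.5
  cremello: 141 × 1/4 = 35.25
χ² = Σ (O − E)² / E
  chestnut: (24 − 35.25)² / 35.25 = 3.5904
  palomino: (87 − 70.5)² / 70.5 = 3.8617
  cremello: (30 − 35.25)² / 35.25 = 0.7819
χ² = 3.5904 + 3.8617 + 0.7819 = 8.234
Degrees of freedom = 3 − 1 = 2; critical value at α = 0.05 is 5.991.
Since 8.234 > 5.991, we reject the null hypothesis — the data do not fit the 1:2:1 ratio.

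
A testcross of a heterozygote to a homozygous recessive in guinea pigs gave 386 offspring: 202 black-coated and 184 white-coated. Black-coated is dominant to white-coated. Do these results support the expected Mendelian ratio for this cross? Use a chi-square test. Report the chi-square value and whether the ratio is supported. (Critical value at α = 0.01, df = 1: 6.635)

0.839; consistent

A testcross of a heterozygote (Aa × aa) gives a 1:1 phenotypic ratio.
The 1:1 ratio has 2 parts, so with N = 386 the expected counts are:
  black-coated: 386 × 1/2 = 193
  white-coated: 386 × 1/2 = 193
χ² = Σ (O − E)² / E
  black-coated: (202 − 193)² / 193 = 0.4197
  white-coated: (184 − 193)² / 193 = 0.4197
χ² = 0.4197 + 0.4197 = 0.8394 ≈ 0.839
Degrees of freedom = 2 − 1 = 1; critical value at α = 0.01 is 6.635.
Since 0.839 < 6.635, we fail to reject the null hypothesis — the data are consistent with the 1:1 ratio.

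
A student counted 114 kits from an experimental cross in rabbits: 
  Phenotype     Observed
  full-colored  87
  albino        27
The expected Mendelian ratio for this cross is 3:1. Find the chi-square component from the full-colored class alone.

0.026

The 3:1 ratio has 4 parts, so with N = 114 the expected counts are:
  full-colored: 114 × 3/4 = 85.5
  albino: 114 × 1/4 = 28.5
Contribution of full-colored: (87 − 85.5)² / 85.5 = 0.0263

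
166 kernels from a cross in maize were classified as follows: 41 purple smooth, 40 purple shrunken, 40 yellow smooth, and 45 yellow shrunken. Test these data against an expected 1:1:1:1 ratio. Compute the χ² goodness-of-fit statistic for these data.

The 1:1:1:1 ratio has 4 parts, so with N = 166 the expected counts are:
  purple smooth: 166 × 1/4 = 41.5
  purple shrunken: 166 × 1/4 = 41.5
  yellow smooth: 166 × 1/4 = 41.5
  yellow shrunken: 166 × 1/4 = 41.5
χ² = Σ (O − E)² / E
  purple smooth: (41 − 41.5)² / 41.5 = 0.0060
  purple shrunken: (40 − 41.5)² / 41.5 = 0.0542
  yellow smooth: (40 − 41.5)² / 41.5 = 0.0542
  yellow shrunken: (45 − 41.5)² / 41.5 = 0.2952
χ² = 0.0060 + 0.0542 + 0.0542 + 0.2952 = 0.4096 ≈ 0.410

0.410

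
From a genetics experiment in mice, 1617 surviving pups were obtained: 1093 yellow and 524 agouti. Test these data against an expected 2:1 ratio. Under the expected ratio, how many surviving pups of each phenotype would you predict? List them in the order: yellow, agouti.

Expected counts for N = 1617 under a 2:1 ratio (total parts = 3):
  yellow: 1617 × 2/3 = 1078
  agouti: 1617 × 1/3 = 539

1078, 539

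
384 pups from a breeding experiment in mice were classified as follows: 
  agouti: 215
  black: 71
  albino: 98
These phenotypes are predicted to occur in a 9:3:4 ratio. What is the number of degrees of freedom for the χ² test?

A goodness-of-fit test with 3 phenotype classes has df = 3 − 1 = 2.

2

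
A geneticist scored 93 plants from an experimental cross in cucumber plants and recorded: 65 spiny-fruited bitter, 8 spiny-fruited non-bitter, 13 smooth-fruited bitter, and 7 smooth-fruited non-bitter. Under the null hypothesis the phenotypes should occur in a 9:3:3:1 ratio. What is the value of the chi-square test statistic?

Expected counts for N = 93 under a 9:3:3:1 ratio (total parts = 16):
  spiny-fruited bitter: 93 × 9/16 = 52.3125
  spiny-fruited non-bitter: 93 × 3/16 = 17.4375
  smooth-fruited bitter: 93 × 3/16 = 17.4375
  smooth-fruited non-bitter: 93 × 1/16 = 5.8125
χ² = Σ (O − E)² / E
  spiny-fruited bitter: (65 − 52.3125)² / 52.3125 = 3.0771
  spiny-fruited non-bitter: (8 − 17.4375)² / 17.4375 = 5.1078
  smooth-fruited bitter: (13 − 17.4375)² / 17.4375 = 1.1293
  smooth-fruited non-bitter: (7 − 5.8125)² / 5.8125 = 0.2426
χ² = 3.0771 + 5.1078 + 1.1293 + 0.2426 = 9.5568 ≈ 9.557

9.557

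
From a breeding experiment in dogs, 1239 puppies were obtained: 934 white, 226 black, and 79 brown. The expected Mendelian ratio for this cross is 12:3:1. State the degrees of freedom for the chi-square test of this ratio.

2

A goodness-of-fit test with 3 phenotype classes has df = 3 − 1 = 2.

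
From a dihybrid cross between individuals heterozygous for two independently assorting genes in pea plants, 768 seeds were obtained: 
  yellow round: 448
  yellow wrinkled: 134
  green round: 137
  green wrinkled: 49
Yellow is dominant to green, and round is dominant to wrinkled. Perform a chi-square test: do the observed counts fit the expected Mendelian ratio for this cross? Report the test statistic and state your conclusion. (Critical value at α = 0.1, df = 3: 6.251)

1.648; consistent

A dihybrid F₂ with independent assortment and complete dominance at both loci gives a 9:3:3:1 phenotypic ratio.
Under the 9:3:3:1 hypothesis (Σ ratio = 16, N = 768):
  yellow round: 768 × 9/16 = 432
  yellow wrinkled: 768 × 3/16 = 144
  green round: 768 × 3/16 = 144
  green wrinkled: 768 × 1/16 = 48
χ² = Σ (O − E)² / E
  yellow round: (448 − 432)² / 432 = 0.5926
  yellow wrinkled: (134 − 144)² / 144 = 0.6944
  green round: (137 − 144)² / 144 = 0.3403
  green wrinkled: (49 − 48)² / 48 = 0.0208
χ² = 0.5926 + 0.6944 + 0.3403 + 0.0208 = 1.6481 ≈ 1.648
Degrees of freedom = 4 − 1 = 3; critical value at α = 0.1 is 6.251.
Since 1.648 < 6.251, we fail to reject the null hypothesis — the data are consistent with the 9:3:3:1 ratio.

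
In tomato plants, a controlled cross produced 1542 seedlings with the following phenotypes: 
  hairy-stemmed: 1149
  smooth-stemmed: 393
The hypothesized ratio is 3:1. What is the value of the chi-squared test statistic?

0.195

Total ratio parts = 4. Expected numbers out of 1542:
  hairy-stemmed: 1542 × 3/4 = 1156.5
  smooth-stemmed: 1542 × 1/4 = 385.5
χ² = Σ (O − E)² / E
  hairy-stemmed: (1149 − 1156.5)² / 1156.5 = 0.0486
  smooth-stemmed: (393 − 385.5)² / 385.5 = 0.1459
χ² = 0.0486 + 0.1459 = 0.1945 ≈ 0.195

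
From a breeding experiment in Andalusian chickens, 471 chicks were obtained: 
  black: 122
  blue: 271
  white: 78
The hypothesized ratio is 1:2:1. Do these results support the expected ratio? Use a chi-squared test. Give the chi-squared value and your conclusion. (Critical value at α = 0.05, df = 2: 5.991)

18.924; not consistent

Total ratio parts = 4. Expected numbers out of 471:
  black: 471 × 1/4 = 117.75
  blue: 471 × 2/4 = 235.5
  white: 471 × 1/4 = 117.75
χ² = Σ (O − E)² / E
  black: (122 − 117.75)² / 117.75 = 0.1534
  blue: (271 − 235.5)² / 235.5 = 5.3514
  white: (78 − 117.75)² / 117.75 = 13.4188
χ² = 0.1534 + 5.3514 + 13.4188 = 18.9236 ≈ 18.924
Degrees of freedom = 3 − 1 = 2; critical value at α = 0.05 is 5.991.
Since 18.924 > 5.991, we reject the null hypothesis — the data do not fit the 1:2:1 ratio.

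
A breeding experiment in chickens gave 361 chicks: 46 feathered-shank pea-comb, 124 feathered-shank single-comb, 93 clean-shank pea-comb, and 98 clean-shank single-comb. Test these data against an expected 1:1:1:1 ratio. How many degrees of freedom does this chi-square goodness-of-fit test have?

3

A goodness-of-fit test with 4 phenotype classes has df = 4 − 1 = 3.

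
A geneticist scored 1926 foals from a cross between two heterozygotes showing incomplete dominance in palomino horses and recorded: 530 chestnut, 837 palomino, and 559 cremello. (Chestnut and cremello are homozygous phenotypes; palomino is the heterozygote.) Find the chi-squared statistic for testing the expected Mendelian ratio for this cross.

With incomplete dominance, a heterozygote × heterozygote cross gives a 1:2:1 phenotypic ratio.
Total ratio parts = 4. Expected numbers out of 1926:
  chestnut: 1926 × 1/4 = 481.5
  palomino: 1926 × 2/4 = 963
  cremello: 1926 × 1/4 = 481.5
χ² = Σ (O − E)² / E
  chestnut: (530 − 481.5)² / 481.5 = 4.8853
  palomino: (837 − 963)² / 963 = 16.4860
  cremello: (559 − 481.5)² / 481.5 = 12.4740
χ² = 4.8853 + 16.4860 + 12.4740 = 33.8453 ≈ 33.845

33.845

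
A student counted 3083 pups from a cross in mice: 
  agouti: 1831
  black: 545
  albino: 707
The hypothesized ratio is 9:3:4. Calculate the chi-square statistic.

12.569

Total ratio parts = 16. Expected numbers out of 3083:
  agouti: 3083 × 9/16 = 1734.1875
  black: 3083 × 3/16 = 578.0625
  albino: 3083 × 4/16 = 770.75
χ² = Σ (O − E)² / E
  agouti: (1831 − 1734.1875)² / 1734.1875 = 5.4046
  black: (545 − 578.0625)² / 578.0625 = 1.8910
  albino: (707 − 770.75)² / 770.75 = 5.2729
χ² = 5.4046 + 1.8910 + 5.2729 = 12.5685 ≈ 12.569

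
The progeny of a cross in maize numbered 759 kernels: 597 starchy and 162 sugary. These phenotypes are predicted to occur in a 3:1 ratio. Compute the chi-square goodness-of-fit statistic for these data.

Total ratio parts = 4. Expected numbers out of 759:
  starchy: 759 × 3/4 = 569.25
  sugary: 759 × 1/4 = 189.75
χ² = Σ (O − E)² / E
  starchy: (597 − 569.25)² / 569.25 = 1.3528
  sugary: (162 − 189.75)² / 189.75 = 4.0583
χ² = 1.3528 + 4.0583 = 5.4111 ≈ 5.411

5.411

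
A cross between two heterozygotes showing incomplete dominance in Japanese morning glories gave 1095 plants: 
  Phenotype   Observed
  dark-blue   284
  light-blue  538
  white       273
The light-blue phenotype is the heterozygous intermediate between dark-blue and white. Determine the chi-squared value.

With incomplete dominance, a heterozygote × heterozygote cross gives a 1:2:1 phenotypic ratio.
Total ratio parts = 4. Expected numbers out of 1095:
  dark-blue: 1095 × 1/4 = 273.75
  light-blue: 1095 × 2/4 = 547.5
  white: 1095 × 1/4 = 273.75
χ² = Σ (O − E)² / E
  dark-blue: (284 − 273.75)² / 273.75 = 0.3838
  light-blue: (538 − 547.5)² / 547.5 = 0.1648
  white: (273 − 273.75)² / 273.75 = 0.0021
χ² = 0.3838 + 0.1648 + 0.0021 = 0.5507 ≈ 0.551

0.551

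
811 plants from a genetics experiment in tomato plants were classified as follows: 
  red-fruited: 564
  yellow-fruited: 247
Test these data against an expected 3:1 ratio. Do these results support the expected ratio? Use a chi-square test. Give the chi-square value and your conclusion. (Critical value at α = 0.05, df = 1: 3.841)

12.877; not consistent

Expected counts for N = 811 under a 3:1 ratio (total parts = 4):
  red-fruited: 811 × 3/4 = 608.25
  yellow-fruited: 811 × 1/4 = 202.75
χ² = Σ (O − E)² / E
  red-fruited: (564 − 608.25)² / 608.25 = 3.2192
  yellow-fruited: (247 − 202.75)² / 202.75 = 9.6575
χ² = 3.2192 + 9.6575 = 12.8767 ≈ 12.877
Degrees of freedom = 2 − 1 = 1; critical value at α = 0.05 is 3.841.
Since 12.877 > 3.841, we reject the null hypothesis — the data do not fit the 3:1 ratio.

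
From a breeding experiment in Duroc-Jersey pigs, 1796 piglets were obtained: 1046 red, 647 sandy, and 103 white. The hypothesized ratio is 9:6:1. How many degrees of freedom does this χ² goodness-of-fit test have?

2

A goodness-of-fit test with 3 phenotype classes has df = 3 − 1 = 2.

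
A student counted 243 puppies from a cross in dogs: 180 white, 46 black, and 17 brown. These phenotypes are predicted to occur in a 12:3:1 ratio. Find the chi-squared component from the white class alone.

Total ratio parts = 16. Expected numbers out of 243:
  white: 243 × 12/16 = 182.25
  black: 243 × 3/16 = 45.5625
  brown: 243 × 1/16 = 15.1875
Contribution of white: (180 − 182.25)² / 182.25 = 0.0278

0.028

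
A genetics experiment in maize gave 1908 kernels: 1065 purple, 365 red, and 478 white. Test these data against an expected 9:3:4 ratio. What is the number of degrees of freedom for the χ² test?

A goodness-of-fit test with 3 phenotype classes has df = 3 − 1 = 2.

2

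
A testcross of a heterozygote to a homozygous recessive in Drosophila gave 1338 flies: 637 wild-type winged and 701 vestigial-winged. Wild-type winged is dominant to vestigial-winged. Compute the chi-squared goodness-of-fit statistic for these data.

3.061

A testcross of a heterozygote (Aa × aa) gives a 1:1 phenotypic ratio.
Expected counts for N = 1338 under a 1:1 ratio (total parts = 2):
  wild-type winged: 1338 × 1/2 = 669
  vestigial-winged: 1338 × 1/2 = 669
χ² = Σ (O − E)² / E
  wild-type winged: (637 − 669)² / 669 = 1.5306
  vestigial-winged: (701 − 669)² / 669 = 1.5306
χ² = 1.5306 + 1.5306 = 3.0612 ≈ 3.061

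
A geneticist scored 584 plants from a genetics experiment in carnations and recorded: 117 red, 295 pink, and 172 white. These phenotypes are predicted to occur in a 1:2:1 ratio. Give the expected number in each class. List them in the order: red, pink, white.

146, 292, 146

Expected counts for N = 584 under a 1:2:1 ratio (total parts = 4):
  red: 584 × 1/4 = 146
  pink: 584 × 2/4 = 292
  white: 584 × 1/4 = 146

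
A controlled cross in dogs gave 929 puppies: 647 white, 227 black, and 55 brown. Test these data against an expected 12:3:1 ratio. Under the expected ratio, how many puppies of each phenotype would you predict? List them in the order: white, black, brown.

696.75, 174.1875, 58.0625

Expected counts for N = 929 under a 12:3:1 ratio (total parts = 16):
  white: 929 × 12/16 = 696.75
  black: 929 × 3/16 = 174.1875
  brown: 929 × 1/16 = 58.0625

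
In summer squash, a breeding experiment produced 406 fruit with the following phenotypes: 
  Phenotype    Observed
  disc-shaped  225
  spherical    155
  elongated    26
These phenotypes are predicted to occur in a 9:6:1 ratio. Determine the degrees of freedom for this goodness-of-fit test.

A goodness-of-fit test with 3 phenotype classes has df = 3 − 1 = 2.

2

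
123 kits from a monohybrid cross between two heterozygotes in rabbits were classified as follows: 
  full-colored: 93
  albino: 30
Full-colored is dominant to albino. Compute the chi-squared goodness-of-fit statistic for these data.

For a monohybrid cross between heterozygotes with complete dominance, the expected phenotypic ratio is 3:1.
Under the 3:1 hypothesis (Σ ratio = 4, N = 123):
  full-colored: 123 × 3/4 = 92.25
  albino: 123 × 1/4 = 30.75
χ² = Σ (O − E)² / E
  full-colored: (93 − 92.25)² / 92.25 = 0.0061
  albino: (30 − 30.75)² / 30.75 = 0.0183
χ² = 0.0061 + 0.0183 = 0.0244 ≈ 0.024

0.024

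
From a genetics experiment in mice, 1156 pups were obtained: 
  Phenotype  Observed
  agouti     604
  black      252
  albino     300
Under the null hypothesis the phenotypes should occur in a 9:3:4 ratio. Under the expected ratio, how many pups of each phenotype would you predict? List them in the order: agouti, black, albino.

650.25, 216.75, 289

Total ratio parts = 16. Expected numbers out of 1156:
  agouti: 1156 × 9/16 = 650.25
  black: 1156 × 3/16 = 216.75
  albino: 1156 × 4/16 = 289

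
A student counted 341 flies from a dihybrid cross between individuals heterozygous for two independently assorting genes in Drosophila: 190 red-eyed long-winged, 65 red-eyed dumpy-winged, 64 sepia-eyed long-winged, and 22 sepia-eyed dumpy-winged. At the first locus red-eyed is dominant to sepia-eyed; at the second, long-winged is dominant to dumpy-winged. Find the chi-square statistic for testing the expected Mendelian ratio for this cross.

0.057

A dihybrid F₂ with independent assortment and complete dominance at both loci gives a 9:3:3:1 phenotypic ratio.
Total ratio parts = 16. Expected numbers out of 341:
  red-eyed long-winged: 341 × 9/16 = 191.8125
  red-eyed dumpy-winged: 341 × 3/16 = 63.9375
  sepia-eyed long-winged: 341 × 3/16 = 63.9375
  sepia-eyed dumpy-winged: 341 × 1/16 = 21.3125
χ² = Σ (O − E)² / E
  red-eyed long-winged: (190 − 191.8125)² / 191.8125 = 0.0171
  red-eyed dumpy-winged: (65 − 63.9375)² / 63.9375 = 0.0177
  sepia-eyed long-winged: (64 − 63.9375)² / 63.9375 = 0.0001
  sepia-eyed dumpy-winged: (22 − 21.3125)² / 21.3125 = 0.0222
χ² = 0.0171 + 0.0177 + 0.0001 + 0.0222 = 0.0571 ≈ 0.057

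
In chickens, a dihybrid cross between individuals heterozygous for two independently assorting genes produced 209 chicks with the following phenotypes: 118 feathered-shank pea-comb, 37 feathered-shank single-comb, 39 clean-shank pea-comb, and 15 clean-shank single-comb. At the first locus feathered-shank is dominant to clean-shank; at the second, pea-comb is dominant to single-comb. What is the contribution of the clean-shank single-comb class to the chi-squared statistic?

A dihybrid F₂ with independent assortment and complete dominance at both loci gives a 9:3:3:1 phenotypic ratio.
The 9:3:3:1 ratio has 16 parts, so with N = 209 the expected counts are:
  feathered-shank pea-comb: 209 × 9/16 = 117.5625
  feathered-shank single-comb: 209 × 3/16 = 39.1875
  clean-shank pea-comb: 209 × 3/16 = 39.1875
  clean-shank single-comb: 209 × 1/16 = 13.0625
Contribution of clean-shank single-comb: (15 − 13.0625)² / 13.0625 = 0.2874

0.287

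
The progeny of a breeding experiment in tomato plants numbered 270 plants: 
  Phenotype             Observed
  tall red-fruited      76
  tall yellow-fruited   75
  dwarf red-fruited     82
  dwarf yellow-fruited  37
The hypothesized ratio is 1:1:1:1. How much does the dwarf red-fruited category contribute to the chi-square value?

3.115

Expected counts for N = 270 under a 1:1:1:1 ratio (total parts = 4):
  tall red-fruited: 270 × 1/4 = 67.5
  tall yellow-fruited: 270 × 1/4 = 67.5
  dwarf red-fruited: 270 × 1/4 = 67.5
  dwarf yellow-fruited: 270 × 1/4 = 67.5
Contribution of dwarf red-fruited: (82 − 67.5)² / 67.5 = 3.1148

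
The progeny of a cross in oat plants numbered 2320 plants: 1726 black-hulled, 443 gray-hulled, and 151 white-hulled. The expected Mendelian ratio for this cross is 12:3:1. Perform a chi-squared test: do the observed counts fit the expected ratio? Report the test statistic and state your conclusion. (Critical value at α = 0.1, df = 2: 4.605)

0.508; consistent

Total ratio parts = 16. Expected numbers out of 2320:
  black-hulled: 2320 × 12/16 = 1740
  gray-hulled: 2320 × 3/16 = 435
  white-hulled: 2320 × 1/16 = 145
χ² = Σ (O − E)² / E
  black-hulled: (1726 − 1740)² / 1740 = 0.1126
  gray-hulled: (443 − 435)² / 435 = 0.1471
  white-hulled: (151 − 145)² / 145 = 0.2483
χ² = 0.1126 + 0.1471 + 0.2483 = 0.508
Degrees of freedom = 3 − 1 = 2; critical value at α = 0.1 is 4.605.
Since 0.508 < 4.605, we fail to reject the null hypothesis — the data are consistent with the 12:3:1 ratio.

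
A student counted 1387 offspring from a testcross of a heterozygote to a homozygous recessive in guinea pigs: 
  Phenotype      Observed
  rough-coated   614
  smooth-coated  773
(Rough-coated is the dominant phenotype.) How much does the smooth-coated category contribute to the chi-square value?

9.114

A testcross of a heterozygote (Aa × aa) gives a 1:1 phenotypic ratio.
The 1:1 ratio has 2 parts, so with N = 1387 the expected counts are:
  rough-coated: 1387 × 1/2 = 693.5
  smooth-coated: 1387 × 1/2 = 693.5
Contribution of smooth-coated: (773 − 693.5)² / 693.5 = 9.1136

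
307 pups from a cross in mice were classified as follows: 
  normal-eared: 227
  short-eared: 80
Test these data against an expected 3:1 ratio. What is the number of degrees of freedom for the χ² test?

1

A goodness-of-fit test with 2 phenotype classes has df = 2 − 1 = 1.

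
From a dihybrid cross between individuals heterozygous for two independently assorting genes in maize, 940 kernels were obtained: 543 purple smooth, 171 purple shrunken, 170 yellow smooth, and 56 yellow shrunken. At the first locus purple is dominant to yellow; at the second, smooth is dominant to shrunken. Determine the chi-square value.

A dihybrid F₂ with independent assortment and complete dominance at both loci gives a 9:3:3:1 phenotypic ratio.
Expected counts for N = 940 under a 9:3:3:1 ratio (total parts = 16):
  purple smooth: 940 × 9/16 = 528.75
  purple shrunken: 940 × 3/16 = 176.25
  yellow smooth: 940 × 3/16 = 176.25
  yellow shrunken: 940 × 1/16 = 58.75
χ² = Σ (O − E)² / E
  purple smooth: (543 − 528.75)² / 528.75 = 0.3840
  purple shrunken: (171 − 176.25)² / 176.25 = 0.1564
  yellow smooth: (170 − 176.25)² / 176.25 = 0.2216
  yellow shrunken: (56 − 58.75)² / 58.75 = 0.1287
χ² = 0.3840 + 0.1564 + 0.2216 + 0.1287 = 0.8907 ≈ 0.891

0.891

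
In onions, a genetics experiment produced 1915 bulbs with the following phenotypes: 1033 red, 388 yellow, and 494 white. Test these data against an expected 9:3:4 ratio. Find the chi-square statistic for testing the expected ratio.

4.631

Under the 9:3:4 hypothesis (Σ ratio = 16, N = 1915):
  red: 1915 × 9/16 = 1077.1875
  yellow: 1915 × 3/16 = 359.0625
  white: 1915 × 4/16 = 478.75
χ² = Σ (O − E)² / E
  red: (1033 − 1077.1875)² / 1077.1875 = 1.8126
  yellow: (388 − 359.0625)² / 359.0625 = 2.3321
  white: (494 − 478.75)² / 478.75 = 0.4858
χ² = 1.8126 + 2.3321 + 0.4858 = 4.6305 ≈ 4.631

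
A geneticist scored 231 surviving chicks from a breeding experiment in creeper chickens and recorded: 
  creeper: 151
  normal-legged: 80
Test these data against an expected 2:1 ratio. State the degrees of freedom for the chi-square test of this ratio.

1

A goodness-of-fit test with 2 phenotype classes has df = 2 − 1 = 1.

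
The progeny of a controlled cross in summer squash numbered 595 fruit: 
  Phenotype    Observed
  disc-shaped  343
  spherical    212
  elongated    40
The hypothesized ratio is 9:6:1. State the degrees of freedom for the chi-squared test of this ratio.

A goodness-of-fit test with 3 phenotype classes has df = 3 − 1 = 2.

2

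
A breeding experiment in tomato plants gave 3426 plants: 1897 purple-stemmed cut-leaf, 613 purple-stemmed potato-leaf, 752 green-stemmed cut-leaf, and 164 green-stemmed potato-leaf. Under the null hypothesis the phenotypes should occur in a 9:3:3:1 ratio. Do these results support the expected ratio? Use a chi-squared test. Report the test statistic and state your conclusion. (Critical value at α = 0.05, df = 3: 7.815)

Under the 9:3:3:1 hypothesis (Σ ratio = 16, N = 3426):
  purple-stemmed cut-leaf: 3426 × 9/16 = 1927.125
  purple-stemmed potato-leaf: 3426 × 3/16 = 642.375
  green-stemmed cut-leaf: 3426 × 3/16 = 642.375
  green-stemmed potato-leaf: 3426 × 1/16 = 214.125
χ² = Σ (O − E)² / E
  purple-stemmed cut-leaf: (1897 − 1927.125)² / 1927.125 = 0.4709
  purple-stemmed potato-leaf: (613 − 642.375)² / 642.375 = 1.3433
  green-stemmed cut-leaf: (752 − 642.375)² / 642.375 = 18.7081
  green-stemmed potato-leaf: (164 − 214.125)² / 214.125 = 11.7339
χ² = 0.4709 + 1.3433 + 18.7081 + 11.7339 = 32.2562 ≈ 32.256
Degrees of freedom = 4 − 1 = 3; critical value at α = 0.05 is 7.815.
Since 32.256 > 7.815, we reject the null hypothesis — the data do not fit the 9:3:3:1 ratio.

32.256; not consistent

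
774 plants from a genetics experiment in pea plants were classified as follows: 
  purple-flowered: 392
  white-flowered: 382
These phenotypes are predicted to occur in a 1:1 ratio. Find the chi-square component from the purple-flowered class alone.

0.065

Under the 1:1 hypothesis (Σ ratio = 2, N = 774):
  purple-flowered: 774 × 1/2 = 387
  white-flowered: 774 × 1/2 = 387
Contribution of purple-flowered: (392 − 387)² / 387 = 0.0646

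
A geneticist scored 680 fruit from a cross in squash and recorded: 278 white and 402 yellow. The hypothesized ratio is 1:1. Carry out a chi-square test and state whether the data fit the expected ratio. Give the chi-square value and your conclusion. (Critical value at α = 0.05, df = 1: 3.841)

22.612; not consistent

Total ratio parts = 2. Expected numbers out of 680:
  white: 680 × 1/2 = 340
  yellow: 680 × 1/2 = 340
χ² = Σ (O − E)² / E
  white: (278 − 340)² / 340 = 11.3059
  yellow: (402 − 340)² / 340 = 11.3059
χ² = 11.3059 + 11.3059 = 22.6118 ≈ 22.612
Degrees of freedom = 2 − 1 = 1; critical value at α = 0.05 is 3.841.
Since 22.612 > 3.841, we reject the null hypothesis — the data do not fit the 1:1 ratio.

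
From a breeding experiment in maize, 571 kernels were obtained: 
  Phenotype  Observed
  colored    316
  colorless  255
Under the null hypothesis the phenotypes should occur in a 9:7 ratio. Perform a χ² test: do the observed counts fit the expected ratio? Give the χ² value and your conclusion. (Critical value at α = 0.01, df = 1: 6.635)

0.192; consistent

The 9:7 ratio has 16 parts, so with N = 571 the expected counts are:
  colored: 571 × 9/16 = 321.1875
  colorless: 571 × 7/16 = 249.8125
χ² = Σ (O − E)² / E
  colored: (316 − 321.1875)² / 321.1875 = 0.0838
  colorless: (255 − 249.8125)² / 249.8125 = 0.1077
χ² = 0.0838 + 0.1077 = 0.1915 ≈ 0.192
Degrees of freedom = 2 − 1 = 1; critical value at α = 0.01 is 6.635.
Since 0.192 < 6.635, we fail to reject the null hypothesis — the data are consistent with the 9:7 ratio.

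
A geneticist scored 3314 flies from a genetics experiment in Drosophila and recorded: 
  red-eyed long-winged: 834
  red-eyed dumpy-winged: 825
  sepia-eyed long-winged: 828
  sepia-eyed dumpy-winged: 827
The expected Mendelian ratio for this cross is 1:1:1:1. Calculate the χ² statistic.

0.054

The 1:1:1:1 ratio has 4 parts, so with N = 3314 the expected counts are:
  red-eyed long-winged: 3314 × 1/4 = 828.5
  red-eyed dumpy-winged: 3314 × 1/4 = 828.5
  sepia-eyed long-winged: 3314 × 1/4 = 828.5
  sepia-eyed dumpy-winged: 3314 × 1/4 = 828.5
χ² = Σ (O − E)² / E
  red-eyed long-winged: (834 − 828.5)² / 828.5 = 0.0365
  red-eyed dumpy-winged: (825 − 828.5)² / 828.5 = 0.0148
  sepia-eyed long-winged: (828 − 828.5)² / 828.5 = 0.0003
  sepia-eyed dumpy-winged: (827 − 828.5)² / 828.5 = 0.0027
χ² = 0.0365 + 0.0148 + 0.0003 + 0.0027 = 0.0543 ≈ 0.054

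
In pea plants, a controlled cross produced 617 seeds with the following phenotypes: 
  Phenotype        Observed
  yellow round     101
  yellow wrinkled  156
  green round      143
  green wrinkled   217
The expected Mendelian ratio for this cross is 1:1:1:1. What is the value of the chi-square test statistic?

44.750

Under the 1:1:1:1 hypothesis (Σ ratio = 4, N = 617):
  yellow round: 617 × 1/4 = 154.25
  yellow wrinkled: 617 × 1/4 = 154.25
  green round: 617 × 1/4 = 154.25
  green wrinkled: 617 × 1/4 = 154.25
χ² = Σ (O − E)² / E
  yellow round: (101 − 154.25)² / 154.25 = 18.3829
  yellow wrinkled: (156 − 154.25)² / 154.25 = 0.0199
  green round: (143 − 154.25)² / 154.25 = 0.8205
  green wrinkled: (217 − 154.25)² / 154.25 = 25.5271
χ² = 18.3829 + 0.0199 + 0.8205 + 25.5271 = 44.7504 ≈ 44.750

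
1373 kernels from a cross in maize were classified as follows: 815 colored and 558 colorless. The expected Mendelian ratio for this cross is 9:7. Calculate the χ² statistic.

Total ratio parts = 16. Expected numbers out of 1373:
  colored: 1373 × 9/16 = 772.3125
  colorless: 1373 × 7/16 = 600.6875
χ² = Σ (O − E)² / E
  colored: (815 − 772.3125)² / 772.3125 = 2.3594
  colorless: (558 − 600.6875)² / 600.6875 = 3.0336
χ² = 2.3594 + 3.0336 = 5.393

5.393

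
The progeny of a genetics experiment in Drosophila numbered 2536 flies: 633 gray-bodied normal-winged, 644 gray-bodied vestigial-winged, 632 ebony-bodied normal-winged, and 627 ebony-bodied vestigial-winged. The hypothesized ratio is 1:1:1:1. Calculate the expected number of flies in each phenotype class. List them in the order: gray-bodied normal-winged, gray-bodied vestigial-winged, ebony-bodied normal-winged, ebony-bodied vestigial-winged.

Expected counts for N = 2536 under a 1:1:1:1 ratio (total parts = 4):
  gray-bodied normal-winged: 2536 × 1/4 = 634
  gray-bodied vestigial-winged: 2536 × 1/4 = 634
  ebony-bodied normal-winged: 2536 × 1/4 = 634
  ebony-bodied vestigial-winged: 2536 × 1/4 = 634

634, 634, 634, 634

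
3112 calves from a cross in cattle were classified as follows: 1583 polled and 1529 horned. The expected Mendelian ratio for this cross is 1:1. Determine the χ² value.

Total ratio parts = 2. Expected numbers out of 3112:
  polled: 3112 × 1/2 = 1556
  horned: 3112 × 1/2 = 1556
χ² = Σ (O − E)² / E
  polled: (1583 − 1556)² / 1556 = 0.4685
  horned: (1529 − 1556)² / 1556 = 0.4685
χ² = 0.4685 + 0.4685 = 0.937

0.937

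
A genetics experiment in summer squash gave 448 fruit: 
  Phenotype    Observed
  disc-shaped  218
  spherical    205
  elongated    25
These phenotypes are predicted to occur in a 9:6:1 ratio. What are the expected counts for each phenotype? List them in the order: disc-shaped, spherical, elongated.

Under the 9:6:1 hypothesis (Σ ratio = 16, N = 448):
  disc-shaped: 448 × 9/16 = 252
  spherical: 448 × 6/16 = 168
  elongated: 448 × 1/16 = 28

252, 168, 28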